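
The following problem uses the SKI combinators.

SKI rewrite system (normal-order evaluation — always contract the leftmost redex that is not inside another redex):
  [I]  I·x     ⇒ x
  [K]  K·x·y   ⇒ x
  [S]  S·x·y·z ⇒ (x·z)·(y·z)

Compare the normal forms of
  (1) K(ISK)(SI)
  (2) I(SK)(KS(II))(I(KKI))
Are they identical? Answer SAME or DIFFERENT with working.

Answer: DIFFERENT — A ⇓ SK, B ⇓ K

Reduction:
Term A:
  start: K(ISK)(SI)
  [1] ISK
  [2] SK

Term B:
  start: I(SK)(KS(II))(I(KKI))
  [1] SK(KS(II))(I(KKI))
  [2] K(I(KKI))(KS(II)(I(KKI)))
  [3] I(KKI)
  [4] KKI
  [5] K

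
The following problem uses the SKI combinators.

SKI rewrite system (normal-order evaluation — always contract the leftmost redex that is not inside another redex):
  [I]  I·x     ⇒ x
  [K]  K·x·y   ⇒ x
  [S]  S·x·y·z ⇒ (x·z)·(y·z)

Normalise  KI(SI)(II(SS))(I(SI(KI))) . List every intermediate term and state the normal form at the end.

Answer: normal form = SS(SI(KI))  (in 5 steps)

Reduction:
  start: KI(SI)(II(SS))(I(SI(KI)))
  step 1: I(II(SS))(I(SI(KI)))
  step 2: II(SS)(I(SI(KI)))
  step 3: I(SS)(I(SI(KI)))
  step 4: SS(I(SI(KI)))
  step 5: SS(SI(KI))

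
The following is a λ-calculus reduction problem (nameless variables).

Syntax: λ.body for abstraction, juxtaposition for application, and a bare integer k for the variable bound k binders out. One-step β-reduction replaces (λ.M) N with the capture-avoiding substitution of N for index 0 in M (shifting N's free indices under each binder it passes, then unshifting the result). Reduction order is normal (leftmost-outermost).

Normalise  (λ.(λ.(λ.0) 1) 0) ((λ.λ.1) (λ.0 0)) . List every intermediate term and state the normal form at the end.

Answer: normal form = λ.λ.0 0  (in 4 steps)

Working:
  start: (λ.(λ.(λ.0) 1) 0) ((λ.λ.1) (λ.0 0))
  step 1: (λ.(λ.0) ((λ.λ.1) (λ.0 0))) ((λ.λ.1) (λ.0 0))
  step 2: (λ.0) ((λ.λ.1) (λ.0 0))
  step 3: (λ.λ.1) (λ.0 0)
  step 4: λ.λ.0 0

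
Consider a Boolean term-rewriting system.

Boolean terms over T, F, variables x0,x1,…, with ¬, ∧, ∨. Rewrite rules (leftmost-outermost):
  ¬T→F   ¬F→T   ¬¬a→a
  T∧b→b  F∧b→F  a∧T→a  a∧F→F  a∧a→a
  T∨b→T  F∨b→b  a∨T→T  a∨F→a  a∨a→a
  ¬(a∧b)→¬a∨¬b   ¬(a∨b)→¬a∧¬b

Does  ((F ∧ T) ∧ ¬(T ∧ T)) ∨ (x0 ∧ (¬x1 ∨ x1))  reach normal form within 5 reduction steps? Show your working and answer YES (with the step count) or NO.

Answer: YES — reaches normal form x0 ∧ (¬x1 ∨ x1) in 3 ≤ 5 steps

Derivation:
  start: ((F ∧ T) ∧ ¬(T ∧ T)) ∨ (x0 ∧ (¬x1 ∨ x1))
  step 1: (F ∧ ¬(T ∧ T)) ∨ (x0 ∧ (¬x1 ∨ x1))
  step 2: F ∨ (x0 ∧ (¬x1 ∨ x1))
  step 3: x0 ∧ (¬x1 ∨ x1)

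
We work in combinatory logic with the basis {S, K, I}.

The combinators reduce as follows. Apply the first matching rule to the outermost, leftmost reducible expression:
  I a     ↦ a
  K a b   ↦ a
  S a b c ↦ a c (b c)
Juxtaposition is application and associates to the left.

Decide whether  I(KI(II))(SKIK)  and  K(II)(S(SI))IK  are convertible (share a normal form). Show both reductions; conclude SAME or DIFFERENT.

Answer: SAME — A ⇓ K, B ⇓ K

Working:
Term A:
  start: I(KI(II))(SKIK)
  [1] KI(II)(SKIK)
  [2] I(SKIK)
  [3] SKIK
  [4] KK(IK)
  [5] K

Term B:
  start: K(II)(S(SI))IK
  [1] IIIK
  [2] IIK
  [3] IK
  [4] K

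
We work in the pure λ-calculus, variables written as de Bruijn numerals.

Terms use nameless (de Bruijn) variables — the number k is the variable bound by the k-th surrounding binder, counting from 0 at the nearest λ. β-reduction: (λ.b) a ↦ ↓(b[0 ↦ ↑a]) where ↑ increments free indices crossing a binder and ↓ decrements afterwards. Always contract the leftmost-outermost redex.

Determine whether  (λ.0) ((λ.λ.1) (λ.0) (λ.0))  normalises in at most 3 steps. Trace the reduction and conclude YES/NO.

Answer: YES — reaches normal form λ.0 in 3 ≤ 3 steps

Reduction:
  start: (λ.0) ((λ.λ.1) (λ.0) (λ.0))
  →1  (λ.λ.1) (λ.0) (λ.0)
  →2  (λ.λ.0) (λ.0)
  →3  λ.0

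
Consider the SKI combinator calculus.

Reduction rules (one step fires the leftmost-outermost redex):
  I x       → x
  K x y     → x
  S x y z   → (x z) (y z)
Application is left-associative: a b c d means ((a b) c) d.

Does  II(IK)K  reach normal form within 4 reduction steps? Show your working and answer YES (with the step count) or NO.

  start: II(IK)K
  →1  I(IK)K
  →2  IKK
  →3  KK

Answer: YES — reaches normal form KK in 3 ≤ 4 steps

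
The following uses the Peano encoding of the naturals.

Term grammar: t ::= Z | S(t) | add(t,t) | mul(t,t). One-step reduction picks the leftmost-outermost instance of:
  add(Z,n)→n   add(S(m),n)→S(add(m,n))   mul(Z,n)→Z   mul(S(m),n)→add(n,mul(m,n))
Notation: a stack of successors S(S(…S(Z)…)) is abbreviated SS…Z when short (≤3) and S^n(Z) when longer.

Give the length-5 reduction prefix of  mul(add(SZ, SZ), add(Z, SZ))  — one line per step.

Answer: after 5 steps: S(mul(add(Z, SZ), add(Z, SZ)))

Reduction:
  start: mul(add(SZ, SZ), add(Z, SZ))
  [1] mul(S(add(Z, SZ)), add(Z, SZ))
  [2] add(add(Z, SZ), mul(add(Z, SZ), add(Z, SZ)))
  [3] add(SZ, mul(add(Z, SZ), add(Z, SZ)))
  [4] S(add(Z, mul(add(Z, SZ), add(Z, SZ))))
  [5] S(mul(add(Z, SZ), add(Z, SZ)))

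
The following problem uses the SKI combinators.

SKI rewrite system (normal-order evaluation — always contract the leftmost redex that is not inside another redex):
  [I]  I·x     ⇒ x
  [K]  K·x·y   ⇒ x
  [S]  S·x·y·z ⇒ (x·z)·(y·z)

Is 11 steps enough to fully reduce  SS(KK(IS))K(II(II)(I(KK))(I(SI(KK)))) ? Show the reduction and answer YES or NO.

Answer: YES — reaches normal form K in 9 ≤ 11 steps

Working:
  start: SS(KK(IS))K(II(II)(I(KK))(I(SI(KK))))
  step 1: SK(KK(IS)K)(II(II)(I(KK))(I(SI(KK))))
  step 2: K(II(II)(I(KK))(I(SI(KK))))(KK(IS)K(II(II)(I(KK))(I(SI(KK)))))
  step 3: II(II)(I(KK))(I(SI(KK)))
  step 4: I(II)(I(KK))(I(SI(KK)))
  step 5: II(I(KK))(I(SI(KK)))
  step 6: I(I(KK))(I(SI(KK)))
  step 7: I(KK)(I(SI(KK)))
  step 8: KK(I(SI(KK)))
  step 9: K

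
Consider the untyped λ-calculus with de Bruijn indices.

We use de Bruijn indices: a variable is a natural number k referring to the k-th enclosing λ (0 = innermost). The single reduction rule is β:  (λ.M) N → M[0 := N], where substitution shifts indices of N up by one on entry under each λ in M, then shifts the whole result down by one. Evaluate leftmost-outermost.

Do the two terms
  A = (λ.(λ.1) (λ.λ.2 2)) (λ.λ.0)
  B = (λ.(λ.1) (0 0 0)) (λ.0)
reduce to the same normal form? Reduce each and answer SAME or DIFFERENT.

Answer: DIFFERENT — A ⇓ λ.λ.0, B ⇓ λ.0

Working:
Term A:
  start: (λ.(λ.1) (λ.λ.2 2)) (λ.λ.0)
  step 1: (λ.λ.λ.0) (λ.λ.(λ.λ.0) (λ.λ.0))
  step 2: λ.λ.0

Term B:
  start: (λ.(λ.1) (0 0 0)) (λ.0)
  step 1: (λ.λ.0) ((λ.0) (λ.0) (λ.0))
  step 2: λ.0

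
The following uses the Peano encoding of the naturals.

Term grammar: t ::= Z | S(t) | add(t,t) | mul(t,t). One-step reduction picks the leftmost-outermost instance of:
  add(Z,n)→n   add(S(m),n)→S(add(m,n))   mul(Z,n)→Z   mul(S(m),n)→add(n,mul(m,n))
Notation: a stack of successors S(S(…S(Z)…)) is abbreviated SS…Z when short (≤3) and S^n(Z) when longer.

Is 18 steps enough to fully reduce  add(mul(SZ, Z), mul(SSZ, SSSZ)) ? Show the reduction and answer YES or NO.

  start: add(mul(SZ, Z), mul(SSZ, SSSZ))
  step 1: add(add(Z, mul(Z, Z)), mul(SSZ, SSSZ))
  step 2: add(mul(Z, Z), mul(SSZ, SSSZ))
  step 3: add(Z, mul(SSZ, SSSZ))
  step 4: mul(SSZ, SSSZ)
  step 5: add(SSSZ, mul(SZ, SSSZ))
  step 6: S(add(SSZ, mul(SZ, SSSZ)))
  step 7: S(S(add(SZ, mul(SZ, SSSZ))))
  step 8: S(S(S(add(Z, mul(SZ, SSSZ)))))
  step 9: S(S(S(mul(SZ, SSSZ))))
  step 10: S(S(S(add(SSSZ, mul(Z, SSSZ)))))
  step 11: S(S(S(S(add(SSZ, mul(Z, SSSZ))))))
  step 12: S(S(S(S(S(add(SZ, mul(Z, SSSZ)))))))
  step 13: S(S(S(S(S(S(add(Z, mul(Z, SSSZ))))))))
  step 14: S(S(S(S(S(S(mul(Z, SSSZ)))))))
  step 15: S^6(Z)

Answer: YES — reaches normal form S^6(Z) in 15 ≤ 18 steps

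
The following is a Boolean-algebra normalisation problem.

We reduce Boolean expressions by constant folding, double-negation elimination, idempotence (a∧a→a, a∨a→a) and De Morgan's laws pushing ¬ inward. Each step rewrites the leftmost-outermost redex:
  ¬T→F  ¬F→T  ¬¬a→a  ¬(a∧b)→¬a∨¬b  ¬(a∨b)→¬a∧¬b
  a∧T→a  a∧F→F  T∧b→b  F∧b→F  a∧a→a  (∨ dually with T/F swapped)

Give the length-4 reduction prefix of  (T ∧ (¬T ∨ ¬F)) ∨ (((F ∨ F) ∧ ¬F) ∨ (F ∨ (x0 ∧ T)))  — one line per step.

Answer: after 4 steps: T ∨ (((F ∨ F) ∧ ¬F) ∨ (F ∨ (x0 ∧ T)))

Reduction:
  start: (T ∧ (¬T ∨ ¬F)) ∨ (((F ∨ F) ∧ ¬F) ∨ (F ∨ (x0 ∧ T)))
  →1  (¬T ∨ ¬F) ∨ (((F ∨ F) ∧ ¬F) ∨ (F ∨ (x0 ∧ T)))
  →2  (F ∨ ¬F) ∨ (((F ∨ F) ∧ ¬F) ∨ (F ∨ (x0 ∧ T)))
  →3  ¬F ∨ (((F ∨ F) ∧ ¬F) ∨ (F ∨ (x0 ∧ T)))
  →4  T ∨ (((F ∨ F) ∧ ¬F) ∨ (F ∨ (x0 ∧ T)))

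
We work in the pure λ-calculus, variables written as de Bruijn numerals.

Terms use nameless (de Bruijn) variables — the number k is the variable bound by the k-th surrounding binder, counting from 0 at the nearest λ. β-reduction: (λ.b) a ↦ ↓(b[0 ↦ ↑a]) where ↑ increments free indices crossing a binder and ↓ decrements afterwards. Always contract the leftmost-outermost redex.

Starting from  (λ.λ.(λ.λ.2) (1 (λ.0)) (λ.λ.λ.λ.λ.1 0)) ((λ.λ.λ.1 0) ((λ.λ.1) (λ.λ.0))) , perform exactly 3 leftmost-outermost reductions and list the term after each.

  start: (λ.λ.(λ.λ.2) (1 (λ.0)) (λ.λ.λ.λ.λ.1 0)) ((λ.λ.λ.1 0) ((λ.λ.1) (λ.λ.0)))
  →1  λ.(λ.λ.2) ((λ.λ.λ.1 0) ((λ.λ.1) (λ.λ.0)) (λ.0)) (λ.λ.λ.λ.λ.1 0)
  →2  λ.(λ.1) (λ.λ.λ.λ.λ.1 0)
  →3  λ.0

Answer: after 3 steps: λ.0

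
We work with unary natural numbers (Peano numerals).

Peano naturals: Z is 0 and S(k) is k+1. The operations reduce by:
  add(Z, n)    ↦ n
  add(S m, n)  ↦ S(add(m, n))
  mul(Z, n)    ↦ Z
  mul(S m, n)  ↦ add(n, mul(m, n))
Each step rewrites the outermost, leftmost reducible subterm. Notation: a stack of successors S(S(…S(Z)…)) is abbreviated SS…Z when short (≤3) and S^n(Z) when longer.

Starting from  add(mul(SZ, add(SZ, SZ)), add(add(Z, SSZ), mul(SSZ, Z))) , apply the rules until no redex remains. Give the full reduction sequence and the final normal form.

  start: add(mul(SZ, add(SZ, SZ)), add(add(Z, SSZ), mul(SSZ, Z)))
  [1] add(add(add(SZ, SZ), mul(Z, add(SZ, SZ))), add(add(Z, SSZ), mul(SSZ, Z)))
  [2] add(add(S(add(Z, SZ)), mul(Z, add(SZ, SZ))), add(add(Z, SSZ), mul(SSZ, Z)))
  [3] add(S(add(add(Z, SZ), mul(Z, add(SZ, SZ)))), add(add(Z, SSZ), mul(SSZ, Z)))
  [4] S(add(add(add(Z, SZ), mul(Z, add(SZ, SZ))), add(add(Z, SSZ), mul(SSZ, Z))))
  [5] S(add(add(SZ, mul(Z, add(SZ, SZ))), add(add(Z, SSZ), mul(SSZ, Z))))
  [6] S(add(S(add(Z, mul(Z, add(SZ, SZ)))), add(add(Z, SSZ), mul(SSZ, Z))))
  [7] S(S(add(add(Z, mul(Z, add(SZ, SZ))), add(add(Z, SSZ), mul(SSZ, Z)))))
  [8] S(S(add(mul(Z, add(SZ, SZ)), add(add(Z, SSZ), mul(SSZ, Z)))))
  [9] S(S(add(Z, add(add(Z, SSZ), mul(SSZ, Z)))))
  [10] S(S(add(add(Z, SSZ), mul(SSZ, Z))))
  [11] S(S(add(SSZ, mul(SSZ, Z))))
  [12] S(S(S(add(SZ, mul(SSZ, Z)))))
  [13] S(S(S(S(add(Z, mul(SSZ, Z))))))
  [14] S(S(S(S(mul(SSZ, Z)))))
  [15] S(S(S(S(add(Z, mul(SZ, Z))))))
  [16] S(S(S(S(mul(SZ, Z)))))
  [17] S(S(S(S(add(Z, mul(Z, Z))))))
  [18] S(S(S(S(mul(Z, Z)))))
  [19] S^4(Z)

Answer: normal form = S^4(Z)  (in 19 steps)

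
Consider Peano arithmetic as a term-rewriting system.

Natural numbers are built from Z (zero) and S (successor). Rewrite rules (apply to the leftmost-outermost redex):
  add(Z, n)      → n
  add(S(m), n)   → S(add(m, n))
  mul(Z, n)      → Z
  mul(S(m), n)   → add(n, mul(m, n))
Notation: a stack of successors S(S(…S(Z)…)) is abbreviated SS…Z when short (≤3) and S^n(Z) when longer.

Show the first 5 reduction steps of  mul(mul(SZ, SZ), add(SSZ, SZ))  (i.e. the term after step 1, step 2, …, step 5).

Answer: after 5 steps: S(add(add(SZ, SZ), mul(add(Z, mul(Z, SZ)), add(SSZ, SZ))))

Reduction:
  start: mul(mul(SZ, SZ), add(SSZ, SZ))
  →1  mul(add(SZ, mul(Z, SZ)), add(SSZ, SZ))
  →2  mul(S(add(Z, mul(Z, SZ))), add(SSZ, SZ))
  →3  add(add(SSZ, SZ), mul(add(Z, mul(Z, SZ)), add(SSZ, SZ)))
  →4  add(S(add(SZ, SZ)), mul(add(Z, mul(Z, SZ)), add(SSZ, SZ)))
  →5  S(add(add(SZ, SZ), mul(add(Z, mul(Z, SZ)), add(SSZ, SZ))))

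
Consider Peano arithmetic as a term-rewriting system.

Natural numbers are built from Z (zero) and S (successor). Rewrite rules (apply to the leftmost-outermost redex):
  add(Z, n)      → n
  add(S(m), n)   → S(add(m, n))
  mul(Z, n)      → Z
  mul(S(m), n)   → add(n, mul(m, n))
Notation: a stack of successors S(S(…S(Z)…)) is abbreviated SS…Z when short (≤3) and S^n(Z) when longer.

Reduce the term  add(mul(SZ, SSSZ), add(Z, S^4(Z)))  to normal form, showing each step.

Answer: normal form = S^7(Z)  (in 11 steps)

Derivation:
  start: add(mul(SZ, SSSZ), add(Z, S^4(Z)))
  step 1: add(add(SSSZ, mul(Z, SSSZ)), add(Z, S^4(Z)))
  step 2: add(S(add(SSZ, mul(Z, SSSZ))), add(Z, S^4(Z)))
  step 3: S(add(add(SSZ, mul(Z, SSSZ)), add(Z, S^4(Z))))
  step 4: S(add(S(add(SZ, mul(Z, SSSZ))), add(Z, S^4(Z))))
  step 5: S(S(add(add(SZ, mul(Z, SSSZ)), add(Z, S^4(Z)))))
  step 6: S(S(add(S(add(Z, mul(Z, SSSZ))), add(Z, S^4(Z)))))
  step 7: S(S(S(add(add(Z, mul(Z, SSSZ)), add(Z, S^4(Z))))))
  step 8: S(S(S(add(mul(Z, SSSZ), add(Z, S^4(Z))))))
  step 9: S(S(S(add(Z, add(Z, S^4(Z))))))
  step 10: S(S(S(add(Z, S^4(Z)))))
  step 11: S^7(Z)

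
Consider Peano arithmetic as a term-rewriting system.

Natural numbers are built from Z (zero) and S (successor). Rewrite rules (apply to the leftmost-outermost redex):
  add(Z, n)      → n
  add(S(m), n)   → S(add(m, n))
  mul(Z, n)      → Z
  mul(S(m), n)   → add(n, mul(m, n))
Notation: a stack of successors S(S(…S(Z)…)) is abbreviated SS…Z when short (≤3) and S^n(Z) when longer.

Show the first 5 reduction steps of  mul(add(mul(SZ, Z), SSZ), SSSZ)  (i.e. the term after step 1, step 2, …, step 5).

  start: mul(add(mul(SZ, Z), SSZ), SSSZ)
  →1  mul(add(add(Z, mul(Z, Z)), SSZ), SSSZ)
  →2  mul(add(mul(Z, Z), SSZ), SSSZ)
  →3  mul(add(Z, SSZ), SSSZ)
  →4  mul(SSZ, SSSZ)
  →5  add(SSSZ, mul(SZ, SSSZ))

Answer: after 5 steps: add(SSSZ, mul(SZ, SSSZ))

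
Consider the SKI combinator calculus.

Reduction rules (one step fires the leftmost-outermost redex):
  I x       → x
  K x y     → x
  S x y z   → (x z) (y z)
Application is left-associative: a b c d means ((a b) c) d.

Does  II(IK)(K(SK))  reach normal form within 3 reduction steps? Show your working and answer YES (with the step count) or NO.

Answer: YES — reaches normal form K(K(SK)) in 3 ≤ 3 steps

Derivation:
  start: II(IK)(K(SK))
  →1  I(IK)(K(SK))
  →2  IK(K(SK))
  →3  K(K(SK))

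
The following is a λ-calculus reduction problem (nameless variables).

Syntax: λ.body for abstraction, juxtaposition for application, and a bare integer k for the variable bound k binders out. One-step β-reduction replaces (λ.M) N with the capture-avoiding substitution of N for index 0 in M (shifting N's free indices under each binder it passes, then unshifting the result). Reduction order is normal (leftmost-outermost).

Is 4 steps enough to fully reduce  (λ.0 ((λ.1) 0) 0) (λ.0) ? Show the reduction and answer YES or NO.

  start: (λ.0 ((λ.1) 0) 0) (λ.0)
  [1] (λ.0) ((λ.λ.0) (λ.0)) (λ.0)
  [2] (λ.λ.0) (λ.0) (λ.0)
  [3] (λ.0) (λ.0)
  [4] λ.0

Answer: YES — reaches normal form λ.0 in 4 ≤ 4 steps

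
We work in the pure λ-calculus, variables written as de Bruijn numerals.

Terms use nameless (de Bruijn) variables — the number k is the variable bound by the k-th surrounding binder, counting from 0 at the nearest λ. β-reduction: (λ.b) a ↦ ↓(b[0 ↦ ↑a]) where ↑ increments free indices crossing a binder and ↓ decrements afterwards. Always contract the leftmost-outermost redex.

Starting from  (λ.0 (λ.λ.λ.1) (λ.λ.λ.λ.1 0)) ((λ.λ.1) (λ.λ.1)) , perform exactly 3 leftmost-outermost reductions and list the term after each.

  start: (λ.0 (λ.λ.λ.1) (λ.λ.λ.λ.1 0)) ((λ.λ.1) (λ.λ.1))
  step 1: (λ.λ.1) (λ.λ.1) (λ.λ.λ.1) (λ.λ.λ.λ.1 0)
  step 2: (λ.λ.λ.1) (λ.λ.λ.1) (λ.λ.λ.λ.1 0)
  step 3: (λ.λ.1) (λ.λ.λ.λ.1 0)

Answer: after 3 steps: (λ.λ.1) (λ.λ.λ.λ.1 0)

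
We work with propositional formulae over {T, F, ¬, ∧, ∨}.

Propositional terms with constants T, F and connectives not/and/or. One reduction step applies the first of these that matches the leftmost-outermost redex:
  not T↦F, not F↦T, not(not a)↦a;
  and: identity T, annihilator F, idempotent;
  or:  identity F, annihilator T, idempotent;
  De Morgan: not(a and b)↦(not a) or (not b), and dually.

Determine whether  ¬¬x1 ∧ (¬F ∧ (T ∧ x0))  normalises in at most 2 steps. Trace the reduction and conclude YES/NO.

  start: ¬¬x1 ∧ (¬F ∧ (T ∧ x0))
  →1  x1 ∧ (¬F ∧ (T ∧ x0))
  →2  x1 ∧ (T ∧ (T ∧ x0))

Answer: NO — after 2 steps the term is x1 ∧ (T ∧ (T ∧ x0)), not yet normal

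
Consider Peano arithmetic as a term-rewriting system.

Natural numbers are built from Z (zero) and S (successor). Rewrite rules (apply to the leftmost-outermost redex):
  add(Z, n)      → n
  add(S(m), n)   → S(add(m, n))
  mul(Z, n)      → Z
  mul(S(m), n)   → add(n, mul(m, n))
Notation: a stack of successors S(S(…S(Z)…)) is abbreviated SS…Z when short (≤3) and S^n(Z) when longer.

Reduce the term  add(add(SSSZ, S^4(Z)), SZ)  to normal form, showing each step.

Answer: normal form = S^8(Z)  (in 12 steps)

Reduction:
  start: add(add(SSSZ, S^4(Z)), SZ)
  →1  add(S(add(SSZ, S^4(Z))), SZ)
  →2  S(add(add(SSZ, S^4(Z)), SZ))
  →3  S(add(S(add(SZ, S^4(Z))), SZ))
  →4  S(S(add(add(SZ, S^4(Z)), SZ)))
  →5  S(S(add(S(add(Z, S^4(Z))), SZ)))
  →6  S(S(S(add(add(Z, S^4(Z)), SZ))))
  →7  S(S(S(add(S^4(Z), SZ))))
  →8  S(S(S(S(add(SSSZ, SZ)))))
  →9  S(S(S(S(S(add(SSZ, SZ))))))
  →10  S(S(S(S(S(S(add(SZ, SZ)))))))
  →11  S(S(S(S(S(S(S(add(Z, SZ))))))))
  →12  S^8(Z)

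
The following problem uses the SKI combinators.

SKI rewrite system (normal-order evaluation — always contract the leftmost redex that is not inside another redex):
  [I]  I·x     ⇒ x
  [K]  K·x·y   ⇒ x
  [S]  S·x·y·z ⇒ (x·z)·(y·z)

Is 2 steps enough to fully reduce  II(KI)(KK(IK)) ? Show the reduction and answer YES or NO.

Answer: NO — after 2 steps the term is KI(KK(IK)), not yet normal

Reduction:
  start: II(KI)(KK(IK))
  →1  I(KI)(KK(IK))
  →2  KI(KK(IK))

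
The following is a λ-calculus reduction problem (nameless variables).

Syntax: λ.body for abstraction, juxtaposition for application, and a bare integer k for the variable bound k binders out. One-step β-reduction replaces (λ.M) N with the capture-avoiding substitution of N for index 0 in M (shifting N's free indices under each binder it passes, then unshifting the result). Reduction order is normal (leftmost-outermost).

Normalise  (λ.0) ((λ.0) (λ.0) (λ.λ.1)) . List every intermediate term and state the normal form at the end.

Answer: normal form = λ.λ.1  (in 3 steps)

Working:
  start: (λ.0) ((λ.0) (λ.0) (λ.λ.1))
  step 1: (λ.0) (λ.0) (λ.λ.1)
  step 2: (λ.0) (λ.λ.1)
  step 3: λ.λ.1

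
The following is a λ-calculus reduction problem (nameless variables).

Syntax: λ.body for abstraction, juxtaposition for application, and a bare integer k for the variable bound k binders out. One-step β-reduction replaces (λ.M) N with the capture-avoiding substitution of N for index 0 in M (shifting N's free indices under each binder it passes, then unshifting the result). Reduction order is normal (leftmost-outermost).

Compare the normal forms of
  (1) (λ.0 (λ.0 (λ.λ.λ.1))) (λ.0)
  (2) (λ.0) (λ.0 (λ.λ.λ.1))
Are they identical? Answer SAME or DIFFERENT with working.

Answer: SAME — A ⇓ λ.0 (λ.λ.λ.1), B ⇓ λ.0 (λ.λ.λ.1)

Working:
Term A:
  start: (λ.0 (λ.0 (λ.λ.λ.1))) (λ.0)
  →1  (λ.0) (λ.0 (λ.λ.λ.1))
  →2  λ.0 (λ.λ.λ.1)

Term B:
  start: (λ.0) (λ.0 (λ.λ.λ.1))
  →1  λ.0 (λ.λ.λ.1)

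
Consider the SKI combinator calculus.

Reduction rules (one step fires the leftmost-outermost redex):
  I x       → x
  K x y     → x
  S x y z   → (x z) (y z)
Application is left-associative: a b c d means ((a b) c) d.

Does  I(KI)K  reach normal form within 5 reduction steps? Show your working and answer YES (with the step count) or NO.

  start: I(KI)K
  step 1: KIK
  step 2: I

Answer: YES — reaches normal form I in 2 ≤ 5 steps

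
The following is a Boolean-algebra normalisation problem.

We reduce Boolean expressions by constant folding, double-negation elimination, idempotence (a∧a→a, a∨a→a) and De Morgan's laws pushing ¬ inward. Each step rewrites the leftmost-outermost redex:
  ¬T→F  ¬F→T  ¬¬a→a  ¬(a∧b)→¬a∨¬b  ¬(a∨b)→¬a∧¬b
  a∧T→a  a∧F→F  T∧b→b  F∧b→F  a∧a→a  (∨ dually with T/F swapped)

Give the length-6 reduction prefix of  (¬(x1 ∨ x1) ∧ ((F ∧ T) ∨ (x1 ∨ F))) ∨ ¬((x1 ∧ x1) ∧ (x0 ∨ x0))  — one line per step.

  start: (¬(x1 ∨ x1) ∧ ((F ∧ T) ∨ (x1 ∨ F))) ∨ ¬((x1 ∧ x1) ∧ (x0 ∨ x0))
  [1] ((¬x1 ∧ ¬x1) ∧ ((F ∧ T) ∨ (x1 ∨ F))) ∨ ¬((x1 ∧ x1) ∧ (x0 ∨ x0))
  [2] (¬x1 ∧ ((F ∧ T) ∨ (x1 ∨ F))) ∨ ¬((x1 ∧ x1) ∧ (x0 ∨ x0))
  [3] (¬x1 ∧ (F ∨ (x1 ∨ F))) ∨ ¬((x1 ∧ x1) ∧ (x0 ∨ x0))
  [4] (¬x1 ∧ (x1 ∨ F)) ∨ ¬((x1 ∧ x1) ∧ (x0 ∨ x0))
  [5] (¬x1 ∧ x1) ∨ ¬((x1 ∧ x1) ∧ (x0 ∨ x0))
  [6] (¬x1 ∧ x1) ∨ (¬(x1 ∧ x1) ∨ ¬(x0 ∨ x0))

Answer: after 6 steps: (¬x1 ∧ x1) ∨ (¬(x1 ∧ x1) ∨ ¬(x0 ∨ x0))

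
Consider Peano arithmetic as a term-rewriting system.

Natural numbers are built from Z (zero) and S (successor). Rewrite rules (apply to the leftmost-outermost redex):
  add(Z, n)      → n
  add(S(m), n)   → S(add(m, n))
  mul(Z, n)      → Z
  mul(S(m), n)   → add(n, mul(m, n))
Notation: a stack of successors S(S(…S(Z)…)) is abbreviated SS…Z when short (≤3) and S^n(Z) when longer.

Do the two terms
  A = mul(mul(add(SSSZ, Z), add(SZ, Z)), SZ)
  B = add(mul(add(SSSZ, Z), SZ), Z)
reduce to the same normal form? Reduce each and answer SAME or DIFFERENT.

Term A:
  start: mul(mul(add(SSSZ, Z), add(SZ, Z)), SZ)
  →1  mul(mul(S(add(SSZ, Z)), add(SZ, Z)), SZ)
  →2  mul(add(add(SZ, Z), mul(add(SSZ, Z), add(SZ, Z))), SZ)
  →3  mul(add(S(add(Z, Z)), mul(add(SSZ, Z), add(SZ, Z))), SZ)
  →4  mul(S(add(add(Z, Z), mul(add(SSZ, Z), add(SZ, Z)))), SZ)
  →5  add(SZ, mul(add(add(Z, Z), mul(add(SSZ, Z), add(SZ, Z))), SZ))
  →6  S(add(Z, mul(add(add(Z, Z), mul(add(SSZ, Z), add(SZ, Z))), SZ)))
  →7  S(mul(add(add(Z, Z), mul(add(SSZ, Z), add(SZ, Z))), SZ))
  →8  S(mul(add(Z, mul(add(SSZ, Z), add(SZ, Z))), SZ))
  →9  S(mul(mul(add(SSZ, Z), add(SZ, Z)), SZ))
  →10  S(mul(mul(S(add(SZ, Z)), add(SZ, Z)), SZ))
  →11  S(mul(add(add(SZ, Z), mul(add(SZ, Z), add(SZ, Z))), SZ))
  →12  S(mul(add(S(add(Z, Z)), mul(add(SZ, Z), add(SZ, Z))), SZ))
  →13  S(mul(S(add(add(Z, Z), mul(add(SZ, Z), add(SZ, Z)))), SZ))
  →14  S(add(SZ, mul(add(add(Z, Z), mul(add(SZ, Z), add(SZ, Z))), SZ)))
  →15  S(S(add(Z, mul(add(add(Z, Z), mul(add(SZ, Z), add(SZ, Z))), SZ))))
  →16  S(S(mul(add(add(Z, Z), mul(add(SZ, Z), add(SZ, Z))), SZ)))
  →17  S(S(mul(add(Z, mul(add(SZ, Z), add(SZ, Z))), SZ)))
  →18  S(S(mul(mul(add(SZ, Z), add(SZ, Z)), SZ)))
  →19  S(S(mul(mul(S(add(Z, Z)), add(SZ, Z)), SZ)))
  →20  S(S(mul(add(add(SZ, Z), mul(add(Z, Z), add(SZ, Z))), SZ)))
  →21  S(S(mul(add(S(add(Z, Z)), mul(add(Z, Z), add(SZ, Z))), SZ)))
  →22  S(S(mul(S(add(add(Z, Z), mul(add(Z, Z), add(SZ, Z)))), SZ)))
  →23  S(S(add(SZ, mul(add(add(Z, Z), mul(add(Z, Z), add(SZ, Z))), SZ))))
  →24  S(S(S(add(Z, mul(add(add(Z, Z), mul(add(Z, Z), add(SZ, Z))), SZ)))))
  →25  S(S(S(mul(add(add(Z, Z), mul(add(Z, Z), add(SZ, Z))), SZ))))
  →26  S(S(S(mul(add(Z, mul(add(Z, Z), add(SZ, Z))), SZ))))
  →27  S(S(S(mul(mul(add(Z, Z), add(SZ, Z)), SZ))))
  →28  S(S(S(mul(mul(Z, add(SZ, Z)), SZ))))
  →29  S(S(S(mul(Z, SZ))))
  →30  SSSZ

Term B:
  start: add(mul(add(SSSZ, Z), SZ), Z)
  →1  add(mul(S(add(SSZ, Z)), SZ), Z)
  →2  add(add(SZ, mul(add(SSZ, Z), SZ)), Z)
  →3  add(S(add(Z, mul(add(SSZ, Z), SZ))), Z)
  →4  S(add(add(Z, mul(add(SSZ, Z), SZ)), Z))
  →5  S(add(mul(add(SSZ, Z), SZ), Z))
  →6  S(add(mul(S(add(SZ, Z)), SZ), Z))
  →7  S(add(add(SZ, mul(add(SZ, Z), SZ)), Z))
  →8  S(add(S(add(Z, mul(add(SZ, Z), SZ))), Z))
  →9  S(S(add(add(Z, mul(add(SZ, Z), SZ)), Z)))
  →10  S(S(add(mul(add(SZ, Z), SZ), Z)))
  →11  S(S(add(mul(S(add(Z, Z)), SZ), Z)))
  →12  S(S(add(add(SZ, mul(add(Z, Z), SZ)), Z)))
  →13  S(S(add(S(add(Z, mul(add(Z, Z), SZ))), Z)))
  →14  S(S(S(add(add(Z, mul(add(Z, Z), SZ)), Z))))
  →15  S(S(S(add(mul(add(Z, Z), SZ), Z))))
  →16  S(S(S(add(mul(Z, SZ), Z))))
  →17  S(S(S(add(Z, Z))))
  →18  SSSZ

Answer: SAME — A ⇓ SSSZ, B ⇓ SSSZ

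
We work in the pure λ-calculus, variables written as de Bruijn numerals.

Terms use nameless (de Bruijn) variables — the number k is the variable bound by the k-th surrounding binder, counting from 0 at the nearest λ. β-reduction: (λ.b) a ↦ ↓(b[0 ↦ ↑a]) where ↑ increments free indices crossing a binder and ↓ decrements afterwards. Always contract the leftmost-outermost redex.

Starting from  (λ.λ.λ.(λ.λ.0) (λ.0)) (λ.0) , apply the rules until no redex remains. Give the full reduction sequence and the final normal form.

  start: (λ.λ.λ.(λ.λ.0) (λ.0)) (λ.0)
  →1  λ.λ.(λ.λ.0) (λ.0)
  →2  λ.λ.λ.0

Answer: normal form = λ.λ.λ.0  (in 2 steps)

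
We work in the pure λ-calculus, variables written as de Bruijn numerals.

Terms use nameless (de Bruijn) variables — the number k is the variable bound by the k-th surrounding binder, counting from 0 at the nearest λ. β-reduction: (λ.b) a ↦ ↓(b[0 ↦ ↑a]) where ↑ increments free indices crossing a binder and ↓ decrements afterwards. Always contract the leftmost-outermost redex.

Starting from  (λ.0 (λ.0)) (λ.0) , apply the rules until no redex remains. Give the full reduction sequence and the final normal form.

Answer: normal form = λ.0  (in 2 steps)

Working:
  start: (λ.0 (λ.0)) (λ.0)
  step 1: (λ.0) (λ.0)
  step 2: λ.0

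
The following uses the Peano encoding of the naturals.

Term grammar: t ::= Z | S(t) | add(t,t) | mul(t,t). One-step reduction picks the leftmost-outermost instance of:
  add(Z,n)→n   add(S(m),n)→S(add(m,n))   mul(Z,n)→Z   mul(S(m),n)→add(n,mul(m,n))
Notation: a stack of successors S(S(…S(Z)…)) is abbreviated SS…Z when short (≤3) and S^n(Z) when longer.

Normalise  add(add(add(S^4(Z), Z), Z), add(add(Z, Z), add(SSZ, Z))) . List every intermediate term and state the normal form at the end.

  start: add(add(add(S^4(Z), Z), Z), add(add(Z, Z), add(SSZ, Z)))
  →1  add(add(S(add(SSSZ, Z)), Z), add(add(Z, Z), add(SSZ, Z)))
  →2  add(S(add(add(SSSZ, Z), Z)), add(add(Z, Z), add(SSZ, Z)))
  →3  S(add(add(add(SSSZ, Z), Z), add(add(Z, Z), add(SSZ, Z))))
  →4  S(add(add(S(add(SSZ, Z)), Z), add(add(Z, Z), add(SSZ, Z))))
  →5  S(add(S(add(add(SSZ, Z), Z)), add(add(Z, Z), add(SSZ, Z))))
  →6  S(S(add(add(add(SSZ, Z), Z), add(add(Z, Z), add(SSZ, Z)))))
  →7  S(S(add(add(S(add(SZ, Z)), Z), add(add(Z, Z), add(SSZ, Z)))))
  →8  S(S(add(S(add(add(SZ, Z), Z)), add(add(Z, Z), add(SSZ, Z)))))
  →9  S(S(S(add(add(add(SZ, Z), Z), add(add(Z, Z), add(SSZ, Z))))))
  →10  S(S(S(add(add(S(add(Z, Z)), Z), add(add(Z, Z), add(SSZ, Z))))))
  →11  S(S(S(add(S(add(add(Z, Z), Z)), add(add(Z, Z), add(SSZ, Z))))))
  →12  S(S(S(S(add(add(add(Z, Z), Z), add(add(Z, Z), add(SSZ, Z)))))))
  →13  S(S(S(S(add(add(Z, Z), add(add(Z, Z), add(SSZ, Z)))))))
  →14  S(S(S(S(add(Z, add(add(Z, Z), add(SSZ, Z)))))))
  →15  S(S(S(S(add(add(Z, Z), add(SSZ, Z))))))
  →16  S(S(S(S(add(Z, add(SSZ, Z))))))
  →17  S(S(S(S(add(SSZ, Z)))))
  →18  S(S(S(S(S(add(SZ, Z))))))
  →19  S(S(S(S(S(S(add(Z, Z)))))))
  →20  S^6(Z)

Answer: normal form = S^6(Z)  (in 20 steps)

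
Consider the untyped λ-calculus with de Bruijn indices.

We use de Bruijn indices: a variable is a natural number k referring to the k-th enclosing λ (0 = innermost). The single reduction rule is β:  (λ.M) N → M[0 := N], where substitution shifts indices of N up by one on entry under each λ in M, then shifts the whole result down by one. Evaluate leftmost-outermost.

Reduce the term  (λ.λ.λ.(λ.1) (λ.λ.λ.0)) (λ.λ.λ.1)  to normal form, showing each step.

Answer: normal form = λ.λ.0  (in 2 steps)

Reduction:
  start: (λ.λ.λ.(λ.1) (λ.λ.λ.0)) (λ.λ.λ.1)
  →1  λ.λ.(λ.1) (λ.λ.λ.0)
  →2  λ.λ.0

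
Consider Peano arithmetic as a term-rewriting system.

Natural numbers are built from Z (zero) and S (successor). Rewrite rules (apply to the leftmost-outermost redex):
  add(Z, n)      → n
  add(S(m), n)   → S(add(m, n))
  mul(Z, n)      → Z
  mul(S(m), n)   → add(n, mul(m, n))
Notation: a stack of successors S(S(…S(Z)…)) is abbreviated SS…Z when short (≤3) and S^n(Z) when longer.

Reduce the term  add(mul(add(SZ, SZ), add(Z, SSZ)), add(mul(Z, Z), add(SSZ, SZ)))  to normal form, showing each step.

  start: add(mul(add(SZ, SZ), add(Z, SSZ)), add(mul(Z, Z), add(SSZ, SZ)))
  →1  add(mul(S(add(Z, SZ)), add(Z, SSZ)), add(mul(Z, Z), add(SSZ, SZ)))
  →2  add(add(add(Z, SSZ), mul(add(Z, SZ), add(Z, SSZ))), add(mul(Z, Z), add(SSZ, SZ)))
  →3  add(add(SSZ, mul(add(Z, SZ), add(Z, SSZ))), add(mul(Z, Z), add(SSZ, SZ)))
  →4  add(S(add(SZ, mul(add(Z, SZ), add(Z, SSZ)))), add(mul(Z, Z), add(SSZ, SZ)))
  →5  S(add(add(SZ, mul(add(Z, SZ), add(Z, SSZ))), add(mul(Z, Z), add(SSZ, SZ))))
  →6  S(add(S(add(Z, mul(add(Z, SZ), add(Z, SSZ)))), add(mul(Z, Z), add(SSZ, SZ))))
  →7  S(S(add(add(Z, mul(add(Z, SZ), add(Z, SSZ))), add(mul(Z, Z), add(SSZ, SZ)))))
  →8  S(S(add(mul(add(Z, SZ), add(Z, SSZ)), add(mul(Z, Z), add(SSZ, SZ)))))
  →9  S(S(add(mul(SZ, add(Z, SSZ)), add(mul(Z, Z), add(SSZ, SZ)))))
  →10  S(S(add(add(add(Z, SSZ), mul(Z, add(Z, SSZ))), add(mul(Z, Z), add(SSZ, SZ)))))
  →11  S(S(add(add(SSZ, mul(Z, add(Z, SSZ))), add(mul(Z, Z), add(SSZ, SZ)))))
  →12  S(S(add(S(add(SZ, mul(Z, add(Z, SSZ)))), add(mul(Z, Z), add(SSZ, SZ)))))
  →13  S(S(S(add(add(SZ, mul(Z, add(Z, SSZ))), add(mul(Z, Z), add(SSZ, SZ))))))
  →14  S(S(S(add(S(add(Z, mul(Z, add(Z, SSZ)))), add(mul(Z, Z), add(SSZ, SZ))))))
  →15  S(S(S(S(add(add(Z, mul(Z, add(Z, SSZ))), add(mul(Z, Z), add(SSZ, SZ)))))))
  →16  S(S(S(S(add(mul(Z, add(Z, SSZ)), add(mul(Z, Z), add(SSZ, SZ)))))))
  →17  S(S(S(S(add(Z, add(mul(Z, Z), add(SSZ, SZ)))))))
  →18  S(S(S(S(add(mul(Z, Z), add(SSZ, SZ))))))
  →19  S(S(S(S(add(Z, add(SSZ, SZ))))))
  →20  S(S(S(S(add(SSZ, SZ)))))
  →21  S(S(S(S(S(add(SZ, SZ))))))
  →22  S(S(S(S(S(S(add(Z, SZ)))))))
  →23  S^7(Z)

Answer: normal form = S^7(Z)  (in 23 steps)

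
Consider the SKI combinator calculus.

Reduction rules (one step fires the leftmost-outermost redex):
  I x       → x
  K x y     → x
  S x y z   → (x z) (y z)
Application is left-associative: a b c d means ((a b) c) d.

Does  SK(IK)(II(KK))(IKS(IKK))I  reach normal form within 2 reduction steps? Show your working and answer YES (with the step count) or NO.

Answer: NO — after 2 steps the term is II(KK)(IKS(IKK))I, not yet normal

Derivation:
  start: SK(IK)(II(KK))(IKS(IKK))I
  →1  K(II(KK))(IK(II(KK)))(IKS(IKK))I
  →2  II(KK)(IKS(IKK))I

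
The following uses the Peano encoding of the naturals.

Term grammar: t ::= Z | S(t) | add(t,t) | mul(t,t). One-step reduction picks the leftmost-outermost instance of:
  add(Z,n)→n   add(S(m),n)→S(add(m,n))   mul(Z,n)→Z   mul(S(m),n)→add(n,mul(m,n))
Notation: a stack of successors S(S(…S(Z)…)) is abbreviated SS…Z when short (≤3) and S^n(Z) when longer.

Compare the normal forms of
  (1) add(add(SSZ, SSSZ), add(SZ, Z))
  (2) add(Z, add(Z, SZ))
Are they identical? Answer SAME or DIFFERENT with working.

Term A:
  start: add(add(SSZ, SSSZ), add(SZ, Z))
  [1] add(S(add(SZ, SSSZ)), add(SZ, Z))
  [2] S(add(add(SZ, SSSZ), add(SZ, Z)))
  [3] S(add(S(add(Z, SSSZ)), add(SZ, Z)))
  [4] S(S(add(add(Z, SSSZ), add(SZ, Z))))
  [5] S(S(add(SSSZ, add(SZ, Z))))
  [6] S(S(S(add(SSZ, add(SZ, Z)))))
  [7] S(S(S(S(add(SZ, add(SZ, Z))))))
  [8] S(S(S(S(S(add(Z, add(SZ, Z)))))))
  [9] S(S(S(S(S(add(SZ, Z))))))
  [10] S(S(S(S(S(S(add(Z, Z)))))))
  [11] S^6(Z)

Term B:
  start: add(Z, add(Z, SZ))
  [1] add(Z, SZ)
  [2] SZ

Answer: DIFFERENT — A ⇓ S^6(Z), B ⇓ SZ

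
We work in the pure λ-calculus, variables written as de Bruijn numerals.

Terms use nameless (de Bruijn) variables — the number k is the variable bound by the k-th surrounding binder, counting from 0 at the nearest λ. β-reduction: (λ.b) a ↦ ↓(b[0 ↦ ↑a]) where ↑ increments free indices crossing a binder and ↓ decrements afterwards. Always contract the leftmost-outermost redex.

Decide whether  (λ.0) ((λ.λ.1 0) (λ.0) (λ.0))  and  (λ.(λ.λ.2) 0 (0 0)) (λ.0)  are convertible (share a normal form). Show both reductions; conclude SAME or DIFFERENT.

Term A:
  start: (λ.0) ((λ.λ.1 0) (λ.0) (λ.0))
  step 1: (λ.λ.1 0) (λ.0) (λ.0)
  step 2: (λ.(λ.0) 0) (λ.0)
  step 3: (λ.0) (λ.0)
  step 4: λ.0

Term B:
  start: (λ.(λ.λ.2) 0 (0 0)) (λ.0)
  step 1: (λ.λ.λ.0) (λ.0) ((λ.0) (λ.0))
  step 2: (λ.λ.0) ((λ.0) (λ.0))
  step 3: λ.0

Answer: SAME — A ⇓ λ.0, B ⇓ λ.0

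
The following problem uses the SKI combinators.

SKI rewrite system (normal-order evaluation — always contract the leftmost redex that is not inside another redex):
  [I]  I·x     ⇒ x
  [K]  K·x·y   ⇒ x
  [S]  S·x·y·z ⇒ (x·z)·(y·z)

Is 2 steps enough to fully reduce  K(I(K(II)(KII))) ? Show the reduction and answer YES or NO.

Answer: NO — after 2 steps the term is K(II), not yet normal

Reduction:
  start: K(I(K(II)(KII)))
  →1  K(K(II)(KII))
  →2  K(II)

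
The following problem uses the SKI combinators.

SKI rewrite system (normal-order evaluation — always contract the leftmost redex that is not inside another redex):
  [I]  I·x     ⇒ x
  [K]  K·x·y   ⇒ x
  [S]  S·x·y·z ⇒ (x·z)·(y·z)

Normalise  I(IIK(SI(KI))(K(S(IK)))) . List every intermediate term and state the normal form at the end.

  start: I(IIK(SI(KI))(K(S(IK))))
  [1] IIK(SI(KI))(K(S(IK)))
  [2] IK(SI(KI))(K(S(IK)))
  [3] K(SI(KI))(K(S(IK)))
  [4] SI(KI)

Answer: normal form = SI(KI)  (in 4 steps)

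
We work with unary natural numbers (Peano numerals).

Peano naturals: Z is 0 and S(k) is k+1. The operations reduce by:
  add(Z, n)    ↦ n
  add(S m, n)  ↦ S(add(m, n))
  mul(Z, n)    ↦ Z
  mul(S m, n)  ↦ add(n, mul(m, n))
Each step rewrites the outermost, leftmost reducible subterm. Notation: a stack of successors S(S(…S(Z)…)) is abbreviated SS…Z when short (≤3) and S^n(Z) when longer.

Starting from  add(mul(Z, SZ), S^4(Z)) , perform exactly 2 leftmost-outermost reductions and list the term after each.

  start: add(mul(Z, SZ), S^4(Z))
  [1] add(Z, S^4(Z))
  [2] S^4(Z)

Answer: after 2 steps: S^4(Z)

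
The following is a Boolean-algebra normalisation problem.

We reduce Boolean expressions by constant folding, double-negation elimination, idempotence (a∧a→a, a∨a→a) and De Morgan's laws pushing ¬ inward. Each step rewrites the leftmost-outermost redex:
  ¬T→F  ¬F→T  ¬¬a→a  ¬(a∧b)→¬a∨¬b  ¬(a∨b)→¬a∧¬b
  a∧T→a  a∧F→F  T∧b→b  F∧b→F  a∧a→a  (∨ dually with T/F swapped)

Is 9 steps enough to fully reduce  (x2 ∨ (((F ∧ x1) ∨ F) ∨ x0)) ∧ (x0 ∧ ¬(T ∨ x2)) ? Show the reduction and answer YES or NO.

  start: (x2 ∨ (((F ∧ x1) ∨ F) ∨ x0)) ∧ (x0 ∧ ¬(T ∨ x2))
  [1] (x2 ∨ ((F ∧ x1) ∨ x0)) ∧ (x0 ∧ ¬(T ∨ x2))
  [2] (x2 ∨ (F ∨ x0)) ∧ (x0 ∧ ¬(T ∨ x2))
  [3] (x2 ∨ x0) ∧ (x0 ∧ ¬(T ∨ x2))
  [4] (x2 ∨ x0) ∧ (x0 ∧ (¬T ∧ ¬x2))
  [5] (x2 ∨ x0) ∧ (x0 ∧ (F ∧ ¬x2))
  [6] (x2 ∨ x0) ∧ (x0 ∧ F)
  [7] (x2 ∨ x0) ∧ F
  [8] F

Answer: YES — reaches normal form F in 8 ≤ 9 steps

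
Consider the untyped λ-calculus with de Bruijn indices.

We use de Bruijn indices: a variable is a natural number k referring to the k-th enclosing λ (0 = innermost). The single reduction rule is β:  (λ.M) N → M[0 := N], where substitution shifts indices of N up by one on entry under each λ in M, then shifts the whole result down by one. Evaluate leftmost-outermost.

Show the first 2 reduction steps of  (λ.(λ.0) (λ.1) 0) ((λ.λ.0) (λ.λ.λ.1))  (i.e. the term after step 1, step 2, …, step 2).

  start: (λ.(λ.0) (λ.1) 0) ((λ.λ.0) (λ.λ.λ.1))
  →1  (λ.0) (λ.(λ.λ.0) (λ.λ.λ.1)) ((λ.λ.0) (λ.λ.λ.1))
  →2  (λ.(λ.λ.0) (λ.λ.λ.1)) ((λ.λ.0) (λ.λ.λ.1))

Answer: after 2 steps: (λ.(λ.λ.0) (λ.λ.λ.1)) ((λ.λ.0) (λ.λ.λ.1))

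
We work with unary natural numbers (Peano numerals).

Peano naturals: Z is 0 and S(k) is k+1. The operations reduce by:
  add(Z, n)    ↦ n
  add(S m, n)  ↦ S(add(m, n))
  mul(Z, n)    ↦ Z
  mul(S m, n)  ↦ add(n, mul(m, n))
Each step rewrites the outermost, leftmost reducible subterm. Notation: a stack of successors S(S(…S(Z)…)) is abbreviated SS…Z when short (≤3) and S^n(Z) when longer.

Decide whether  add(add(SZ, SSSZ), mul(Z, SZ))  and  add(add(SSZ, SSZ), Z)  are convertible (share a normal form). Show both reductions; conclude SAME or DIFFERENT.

Answer: SAME — A ⇓ S^4(Z), B ⇓ S^4(Z)

Reduction:
Term A:
  start: add(add(SZ, SSSZ), mul(Z, SZ))
  →1  add(S(add(Z, SSSZ)), mul(Z, SZ))
  →2  S(add(add(Z, SSSZ), mul(Z, SZ)))
  →3  S(add(SSSZ, mul(Z, SZ)))
  →4  S(S(add(SSZ, mul(Z, SZ))))
  →5  S(S(S(add(SZ, mul(Z, SZ)))))
  →6  S(S(S(S(add(Z, mul(Z, SZ))))))
  →7  S(S(S(S(mul(Z, SZ)))))
  →8  S^4(Z)

Term B:
  start: add(add(SSZ, SSZ), Z)
  →1  add(S(add(SZ, SSZ)), Z)
  →2  S(add(add(SZ, SSZ), Z))
  →3  S(add(S(add(Z, SSZ)), Z))
  →4  S(S(add(add(Z, SSZ), Z)))
  →5  S(S(add(SSZ, Z)))
  →6  S(S(S(add(SZ, Z))))
  →7  S(S(S(S(add(Z, Z)))))
  →8  S^4(Z)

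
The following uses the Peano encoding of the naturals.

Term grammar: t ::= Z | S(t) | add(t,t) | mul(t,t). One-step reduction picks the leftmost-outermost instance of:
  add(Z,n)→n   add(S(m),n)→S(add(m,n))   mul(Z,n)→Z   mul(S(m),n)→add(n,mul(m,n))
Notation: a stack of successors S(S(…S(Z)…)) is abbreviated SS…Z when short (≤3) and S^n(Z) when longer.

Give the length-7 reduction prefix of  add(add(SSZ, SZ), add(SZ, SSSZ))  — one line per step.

  start: add(add(SSZ, SZ), add(SZ, SSSZ))
  →1  add(S(add(SZ, SZ)), add(SZ, SSSZ))
  →2  S(add(add(SZ, SZ), add(SZ, SSSZ)))
  →3  S(add(S(add(Z, SZ)), add(SZ, SSSZ)))
  →4  S(S(add(add(Z, SZ), add(SZ, SSSZ))))
  →5  S(S(add(SZ, add(SZ, SSSZ))))
  →6  S(S(S(add(Z, add(SZ, SSSZ)))))
  →7  S(S(S(add(SZ, SSSZ))))

Answer: after 7 steps: S(S(S(add(SZ, SSSZ))))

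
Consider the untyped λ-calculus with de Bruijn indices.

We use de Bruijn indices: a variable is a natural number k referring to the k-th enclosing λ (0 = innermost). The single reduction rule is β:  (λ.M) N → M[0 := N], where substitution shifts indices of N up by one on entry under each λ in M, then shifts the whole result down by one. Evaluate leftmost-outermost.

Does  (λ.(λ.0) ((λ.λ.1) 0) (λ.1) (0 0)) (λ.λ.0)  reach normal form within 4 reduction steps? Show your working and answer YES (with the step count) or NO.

Answer: NO — after 4 steps the term is (λ.λ.0) ((λ.λ.0) (λ.λ.0)), not yet normal

Reduction:
  start: (λ.(λ.0) ((λ.λ.1) 0) (λ.1) (0 0)) (λ.λ.0)
  →1  (λ.0) ((λ.λ.1) (λ.λ.0)) (λ.λ.λ.0) ((λ.λ.0) (λ.λ.0))
  →2  (λ.λ.1) (λ.λ.0) (λ.λ.λ.0) ((λ.λ.0) (λ.λ.0))
  →3  (λ.λ.λ.0) (λ.λ.λ.0) ((λ.λ.0) (λ.λ.0))
  →4  (λ.λ.0) ((λ.λ.0) (λ.λ.0))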